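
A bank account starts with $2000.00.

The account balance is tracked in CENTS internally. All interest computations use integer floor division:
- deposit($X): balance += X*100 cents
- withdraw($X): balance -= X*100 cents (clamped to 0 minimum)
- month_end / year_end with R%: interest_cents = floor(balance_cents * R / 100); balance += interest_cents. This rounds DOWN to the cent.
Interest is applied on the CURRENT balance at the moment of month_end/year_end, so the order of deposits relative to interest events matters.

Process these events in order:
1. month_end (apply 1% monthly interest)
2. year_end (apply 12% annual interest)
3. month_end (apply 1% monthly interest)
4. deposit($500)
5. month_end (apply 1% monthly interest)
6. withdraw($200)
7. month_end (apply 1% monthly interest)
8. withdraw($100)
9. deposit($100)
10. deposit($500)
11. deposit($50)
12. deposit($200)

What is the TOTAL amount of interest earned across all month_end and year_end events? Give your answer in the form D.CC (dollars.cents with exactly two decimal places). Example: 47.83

After 1 (month_end (apply 1% monthly interest)): balance=$2020.00 total_interest=$20.00
After 2 (year_end (apply 12% annual interest)): balance=$2262.40 total_interest=$262.40
After 3 (month_end (apply 1% monthly interest)): balance=$2285.02 total_interest=$285.02
After 4 (deposit($500)): balance=$2785.02 total_interest=$285.02
After 5 (month_end (apply 1% monthly interest)): balance=$2812.87 total_interest=$312.87
After 6 (withdraw($200)): balance=$2612.87 total_interest=$312.87
After 7 (month_end (apply 1% monthly interest)): balance=$2638.99 total_interest=$338.99
After 8 (withdraw($100)): balance=$2538.99 total_interest=$338.99
After 9 (deposit($100)): balance=$2638.99 total_interest=$338.99
After 10 (deposit($500)): balance=$3138.99 total_interest=$338.99
After 11 (deposit($50)): balance=$3188.99 total_interest=$338.99
After 12 (deposit($200)): balance=$3388.99 total_interest=$338.99

Answer: 338.99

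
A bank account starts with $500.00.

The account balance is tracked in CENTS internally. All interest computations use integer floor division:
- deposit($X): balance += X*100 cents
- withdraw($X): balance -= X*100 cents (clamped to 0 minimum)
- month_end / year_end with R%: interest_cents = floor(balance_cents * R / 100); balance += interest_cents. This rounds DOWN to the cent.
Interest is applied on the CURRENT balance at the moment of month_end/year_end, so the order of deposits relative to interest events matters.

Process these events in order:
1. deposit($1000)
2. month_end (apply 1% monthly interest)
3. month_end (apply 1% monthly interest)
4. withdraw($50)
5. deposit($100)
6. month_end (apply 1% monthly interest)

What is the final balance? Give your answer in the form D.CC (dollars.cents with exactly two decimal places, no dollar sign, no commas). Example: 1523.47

After 1 (deposit($1000)): balance=$1500.00 total_interest=$0.00
After 2 (month_end (apply 1% monthly interest)): balance=$1515.00 total_interest=$15.00
After 3 (month_end (apply 1% monthly interest)): balance=$1530.15 total_interest=$30.15
After 4 (withdraw($50)): balance=$1480.15 total_interest=$30.15
After 5 (deposit($100)): balance=$1580.15 total_interest=$30.15
After 6 (month_end (apply 1% monthly interest)): balance=$1595.95 total_interest=$45.95

Answer: 1595.95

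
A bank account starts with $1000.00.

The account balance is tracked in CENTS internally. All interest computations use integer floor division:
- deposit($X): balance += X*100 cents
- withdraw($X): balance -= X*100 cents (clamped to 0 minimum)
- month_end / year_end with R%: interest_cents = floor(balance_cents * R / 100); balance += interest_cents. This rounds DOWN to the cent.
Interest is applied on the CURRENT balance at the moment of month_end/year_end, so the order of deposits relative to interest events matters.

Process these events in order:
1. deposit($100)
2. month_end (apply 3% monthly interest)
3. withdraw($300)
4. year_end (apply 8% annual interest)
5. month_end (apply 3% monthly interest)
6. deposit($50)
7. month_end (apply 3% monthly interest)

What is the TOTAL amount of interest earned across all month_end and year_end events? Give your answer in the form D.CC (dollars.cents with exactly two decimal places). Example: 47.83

After 1 (deposit($100)): balance=$1100.00 total_interest=$0.00
After 2 (month_end (apply 3% monthly interest)): balance=$1133.00 total_interest=$33.00
After 3 (withdraw($300)): balance=$833.00 total_interest=$33.00
After 4 (year_end (apply 8% annual interest)): balance=$899.64 total_interest=$99.64
After 5 (month_end (apply 3% monthly interest)): balance=$926.62 total_interest=$126.62
After 6 (deposit($50)): balance=$976.62 total_interest=$126.62
After 7 (month_end (apply 3% monthly interest)): balance=$1005.91 total_interest=$155.91

Answer: 155.91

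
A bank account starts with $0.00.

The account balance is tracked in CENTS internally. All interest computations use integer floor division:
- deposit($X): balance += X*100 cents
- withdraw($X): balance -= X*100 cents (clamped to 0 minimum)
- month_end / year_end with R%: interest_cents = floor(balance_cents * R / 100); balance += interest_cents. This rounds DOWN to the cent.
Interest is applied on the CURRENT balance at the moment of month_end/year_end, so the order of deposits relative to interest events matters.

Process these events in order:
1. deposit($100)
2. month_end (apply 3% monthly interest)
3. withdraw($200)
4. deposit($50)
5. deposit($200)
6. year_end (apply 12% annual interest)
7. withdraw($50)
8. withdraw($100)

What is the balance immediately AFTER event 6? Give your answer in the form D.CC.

After 1 (deposit($100)): balance=$100.00 total_interest=$0.00
After 2 (month_end (apply 3% monthly interest)): balance=$103.00 total_interest=$3.00
After 3 (withdraw($200)): balance=$0.00 total_interest=$3.00
After 4 (deposit($50)): balance=$50.00 total_interest=$3.00
After 5 (deposit($200)): balance=$250.00 total_interest=$3.00
After 6 (year_end (apply 12% annual interest)): balance=$280.00 total_interest=$33.00

Answer: 280.00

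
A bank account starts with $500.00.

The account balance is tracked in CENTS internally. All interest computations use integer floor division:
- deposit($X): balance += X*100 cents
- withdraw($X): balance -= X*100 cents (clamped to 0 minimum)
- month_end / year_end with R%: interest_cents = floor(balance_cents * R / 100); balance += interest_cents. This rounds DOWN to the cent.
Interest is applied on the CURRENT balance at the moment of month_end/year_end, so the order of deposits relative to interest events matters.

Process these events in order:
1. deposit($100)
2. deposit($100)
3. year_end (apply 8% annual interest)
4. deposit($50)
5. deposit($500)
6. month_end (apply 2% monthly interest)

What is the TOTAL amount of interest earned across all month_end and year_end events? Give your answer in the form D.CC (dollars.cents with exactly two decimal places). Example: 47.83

Answer: 82.12

Derivation:
After 1 (deposit($100)): balance=$600.00 total_interest=$0.00
After 2 (deposit($100)): balance=$700.00 total_interest=$0.00
After 3 (year_end (apply 8% annual interest)): balance=$756.00 total_interest=$56.00
After 4 (deposit($50)): balance=$806.00 total_interest=$56.00
After 5 (deposit($500)): balance=$1306.00 total_interest=$56.00
After 6 (month_end (apply 2% monthly interest)): balance=$1332.12 total_interest=$82.12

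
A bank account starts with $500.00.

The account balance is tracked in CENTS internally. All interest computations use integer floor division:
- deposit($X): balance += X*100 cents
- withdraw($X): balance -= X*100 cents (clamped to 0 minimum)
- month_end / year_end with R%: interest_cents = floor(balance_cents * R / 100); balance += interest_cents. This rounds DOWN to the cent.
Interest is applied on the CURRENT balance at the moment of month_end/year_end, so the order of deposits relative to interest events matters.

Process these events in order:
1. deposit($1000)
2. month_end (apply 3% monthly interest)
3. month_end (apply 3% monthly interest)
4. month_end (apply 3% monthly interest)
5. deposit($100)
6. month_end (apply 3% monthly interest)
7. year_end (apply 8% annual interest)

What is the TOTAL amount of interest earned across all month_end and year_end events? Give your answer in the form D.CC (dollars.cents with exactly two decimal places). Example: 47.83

Answer: 334.56

Derivation:
After 1 (deposit($1000)): balance=$1500.00 total_interest=$0.00
After 2 (month_end (apply 3% monthly interest)): balance=$1545.00 total_interest=$45.00
After 3 (month_end (apply 3% monthly interest)): balance=$1591.35 total_interest=$91.35
After 4 (month_end (apply 3% monthly interest)): balance=$1639.09 total_interest=$139.09
After 5 (deposit($100)): balance=$1739.09 total_interest=$139.09
After 6 (month_end (apply 3% monthly interest)): balance=$1791.26 total_interest=$191.26
After 7 (year_end (apply 8% annual interest)): balance=$1934.56 total_interest=$334.56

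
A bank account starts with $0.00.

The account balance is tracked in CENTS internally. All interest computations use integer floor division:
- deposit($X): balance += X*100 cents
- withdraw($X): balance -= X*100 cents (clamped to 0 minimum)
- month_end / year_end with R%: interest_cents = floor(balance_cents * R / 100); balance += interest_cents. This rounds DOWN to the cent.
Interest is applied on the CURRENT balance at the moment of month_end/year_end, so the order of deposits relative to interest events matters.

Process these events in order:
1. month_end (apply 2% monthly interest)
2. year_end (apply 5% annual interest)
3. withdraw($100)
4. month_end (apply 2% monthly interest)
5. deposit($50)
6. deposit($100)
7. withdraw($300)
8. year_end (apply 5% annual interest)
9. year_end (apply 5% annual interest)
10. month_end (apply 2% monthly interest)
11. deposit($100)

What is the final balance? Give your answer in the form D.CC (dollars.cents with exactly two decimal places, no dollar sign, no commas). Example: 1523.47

After 1 (month_end (apply 2% monthly interest)): balance=$0.00 total_interest=$0.00
After 2 (year_end (apply 5% annual interest)): balance=$0.00 total_interest=$0.00
After 3 (withdraw($100)): balance=$0.00 total_interest=$0.00
After 4 (month_end (apply 2% monthly interest)): balance=$0.00 total_interest=$0.00
After 5 (deposit($50)): balance=$50.00 total_interest=$0.00
After 6 (deposit($100)): balance=$150.00 total_interest=$0.00
After 7 (withdraw($300)): balance=$0.00 total_interest=$0.00
After 8 (year_end (apply 5% annual interest)): balance=$0.00 total_interest=$0.00
After 9 (year_end (apply 5% annual interest)): balance=$0.00 total_interest=$0.00
After 10 (month_end (apply 2% monthly interest)): balance=$0.00 total_interest=$0.00
After 11 (deposit($100)): balance=$100.00 total_interest=$0.00

Answer: 100.00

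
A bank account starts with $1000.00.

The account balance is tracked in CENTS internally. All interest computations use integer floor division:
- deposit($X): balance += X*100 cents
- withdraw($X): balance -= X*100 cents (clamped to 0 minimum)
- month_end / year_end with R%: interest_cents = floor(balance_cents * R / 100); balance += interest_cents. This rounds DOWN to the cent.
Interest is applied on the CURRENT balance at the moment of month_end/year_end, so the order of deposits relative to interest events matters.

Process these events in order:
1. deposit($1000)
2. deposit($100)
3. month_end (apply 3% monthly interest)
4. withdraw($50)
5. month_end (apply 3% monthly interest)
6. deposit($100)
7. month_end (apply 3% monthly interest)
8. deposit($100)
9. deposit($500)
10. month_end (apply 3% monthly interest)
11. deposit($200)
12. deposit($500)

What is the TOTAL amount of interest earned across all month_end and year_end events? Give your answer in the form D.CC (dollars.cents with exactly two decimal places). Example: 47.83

After 1 (deposit($1000)): balance=$2000.00 total_interest=$0.00
After 2 (deposit($100)): balance=$2100.00 total_interest=$0.00
After 3 (month_end (apply 3% monthly interest)): balance=$2163.00 total_interest=$63.00
After 4 (withdraw($50)): balance=$2113.00 total_interest=$63.00
After 5 (month_end (apply 3% monthly interest)): balance=$2176.39 total_interest=$126.39
After 6 (deposit($100)): balance=$2276.39 total_interest=$126.39
After 7 (month_end (apply 3% monthly interest)): balance=$2344.68 total_interest=$194.68
After 8 (deposit($100)): balance=$2444.68 total_interest=$194.68
After 9 (deposit($500)): balance=$2944.68 total_interest=$194.68
After 10 (month_end (apply 3% monthly interest)): balance=$3033.02 total_interest=$283.02
After 11 (deposit($200)): balance=$3233.02 total_interest=$283.02
After 12 (deposit($500)): balance=$3733.02 total_interest=$283.02

Answer: 283.02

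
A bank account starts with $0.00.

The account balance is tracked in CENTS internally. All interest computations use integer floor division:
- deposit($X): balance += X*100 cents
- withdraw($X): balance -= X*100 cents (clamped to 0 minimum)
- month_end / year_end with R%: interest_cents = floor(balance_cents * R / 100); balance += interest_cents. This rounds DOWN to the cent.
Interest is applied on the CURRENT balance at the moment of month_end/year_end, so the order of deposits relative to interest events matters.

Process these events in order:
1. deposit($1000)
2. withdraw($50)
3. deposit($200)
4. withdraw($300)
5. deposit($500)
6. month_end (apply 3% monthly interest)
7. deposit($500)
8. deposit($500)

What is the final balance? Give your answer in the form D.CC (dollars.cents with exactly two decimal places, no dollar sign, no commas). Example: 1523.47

Answer: 2390.50

Derivation:
After 1 (deposit($1000)): balance=$1000.00 total_interest=$0.00
After 2 (withdraw($50)): balance=$950.00 total_interest=$0.00
After 3 (deposit($200)): balance=$1150.00 total_interest=$0.00
After 4 (withdraw($300)): balance=$850.00 total_interest=$0.00
After 5 (deposit($500)): balance=$1350.00 total_interest=$0.00
After 6 (month_end (apply 3% monthly interest)): balance=$1390.50 total_interest=$40.50
After 7 (deposit($500)): balance=$1890.50 total_interest=$40.50
After 8 (deposit($500)): balance=$2390.50 total_interest=$40.50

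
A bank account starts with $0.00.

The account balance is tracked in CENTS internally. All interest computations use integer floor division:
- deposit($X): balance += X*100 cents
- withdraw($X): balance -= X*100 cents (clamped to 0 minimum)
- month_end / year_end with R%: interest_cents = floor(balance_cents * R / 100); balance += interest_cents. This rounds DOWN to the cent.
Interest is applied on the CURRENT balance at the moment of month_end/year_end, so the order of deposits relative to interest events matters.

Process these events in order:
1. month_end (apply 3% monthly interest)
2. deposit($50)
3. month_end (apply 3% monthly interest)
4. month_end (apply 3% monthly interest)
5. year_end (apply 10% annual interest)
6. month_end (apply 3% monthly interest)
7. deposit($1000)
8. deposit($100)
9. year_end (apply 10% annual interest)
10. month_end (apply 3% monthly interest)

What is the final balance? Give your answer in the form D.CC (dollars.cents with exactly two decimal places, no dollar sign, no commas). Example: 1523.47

After 1 (month_end (apply 3% monthly interest)): balance=$0.00 total_interest=$0.00
After 2 (deposit($50)): balance=$50.00 total_interest=$0.00
After 3 (month_end (apply 3% monthly interest)): balance=$51.50 total_interest=$1.50
After 4 (month_end (apply 3% monthly interest)): balance=$53.04 total_interest=$3.04
After 5 (year_end (apply 10% annual interest)): balance=$58.34 total_interest=$8.34
After 6 (month_end (apply 3% monthly interest)): balance=$60.09 total_interest=$10.09
After 7 (deposit($1000)): balance=$1060.09 total_interest=$10.09
After 8 (deposit($100)): balance=$1160.09 total_interest=$10.09
After 9 (year_end (apply 10% annual interest)): balance=$1276.09 total_interest=$126.09
After 10 (month_end (apply 3% monthly interest)): balance=$1314.37 total_interest=$164.37

Answer: 1314.37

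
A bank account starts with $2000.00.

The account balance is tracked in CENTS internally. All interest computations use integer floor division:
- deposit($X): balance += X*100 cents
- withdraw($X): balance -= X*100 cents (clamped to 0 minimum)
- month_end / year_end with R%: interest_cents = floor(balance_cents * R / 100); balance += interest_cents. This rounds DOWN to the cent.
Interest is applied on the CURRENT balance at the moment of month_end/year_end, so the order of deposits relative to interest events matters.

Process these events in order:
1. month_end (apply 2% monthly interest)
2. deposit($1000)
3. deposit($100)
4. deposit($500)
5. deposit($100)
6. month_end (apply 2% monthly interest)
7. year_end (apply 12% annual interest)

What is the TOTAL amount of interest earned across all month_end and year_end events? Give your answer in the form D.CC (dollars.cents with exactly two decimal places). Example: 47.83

Answer: 572.57

Derivation:
After 1 (month_end (apply 2% monthly interest)): balance=$2040.00 total_interest=$40.00
After 2 (deposit($1000)): balance=$3040.00 total_interest=$40.00
After 3 (deposit($100)): balance=$3140.00 total_interest=$40.00
After 4 (deposit($500)): balance=$3640.00 total_interest=$40.00
After 5 (deposit($100)): balance=$3740.00 total_interest=$40.00
After 6 (month_end (apply 2% monthly interest)): balance=$3814.80 total_interest=$114.80
After 7 (year_end (apply 12% annual interest)): balance=$4272.57 total_interest=$572.57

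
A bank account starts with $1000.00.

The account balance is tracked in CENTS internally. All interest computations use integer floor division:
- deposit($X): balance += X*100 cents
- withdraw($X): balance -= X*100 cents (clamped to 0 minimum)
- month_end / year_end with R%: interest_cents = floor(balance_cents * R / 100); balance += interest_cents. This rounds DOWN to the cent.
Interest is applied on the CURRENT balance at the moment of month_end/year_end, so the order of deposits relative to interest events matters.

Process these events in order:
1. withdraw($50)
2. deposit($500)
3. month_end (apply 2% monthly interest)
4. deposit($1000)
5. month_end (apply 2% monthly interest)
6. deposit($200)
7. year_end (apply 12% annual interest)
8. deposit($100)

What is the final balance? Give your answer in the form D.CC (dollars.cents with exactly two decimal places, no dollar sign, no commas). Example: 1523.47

Answer: 3156.00

Derivation:
After 1 (withdraw($50)): balance=$950.00 total_interest=$0.00
After 2 (deposit($500)): balance=$1450.00 total_interest=$0.00
After 3 (month_end (apply 2% monthly interest)): balance=$1479.00 total_interest=$29.00
After 4 (deposit($1000)): balance=$2479.00 total_interest=$29.00
After 5 (month_end (apply 2% monthly interest)): balance=$2528.58 total_interest=$78.58
After 6 (deposit($200)): balance=$2728.58 total_interest=$78.58
After 7 (year_end (apply 12% annual interest)): balance=$3056.00 total_interest=$406.00
After 8 (deposit($100)): balance=$3156.00 total_interest=$406.00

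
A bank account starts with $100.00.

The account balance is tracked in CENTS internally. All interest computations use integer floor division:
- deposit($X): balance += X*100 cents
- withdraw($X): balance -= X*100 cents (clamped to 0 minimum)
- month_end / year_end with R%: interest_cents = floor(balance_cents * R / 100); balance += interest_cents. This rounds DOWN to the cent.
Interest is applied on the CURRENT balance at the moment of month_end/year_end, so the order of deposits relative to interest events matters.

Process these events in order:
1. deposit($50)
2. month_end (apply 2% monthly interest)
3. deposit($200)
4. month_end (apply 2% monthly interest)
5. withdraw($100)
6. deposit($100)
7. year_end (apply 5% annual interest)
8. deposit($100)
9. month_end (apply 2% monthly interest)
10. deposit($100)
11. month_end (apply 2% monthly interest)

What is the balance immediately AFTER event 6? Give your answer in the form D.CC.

After 1 (deposit($50)): balance=$150.00 total_interest=$0.00
After 2 (month_end (apply 2% monthly interest)): balance=$153.00 total_interest=$3.00
After 3 (deposit($200)): balance=$353.00 total_interest=$3.00
After 4 (month_end (apply 2% monthly interest)): balance=$360.06 total_interest=$10.06
After 5 (withdraw($100)): balance=$260.06 total_interest=$10.06
After 6 (deposit($100)): balance=$360.06 total_interest=$10.06

Answer: 360.06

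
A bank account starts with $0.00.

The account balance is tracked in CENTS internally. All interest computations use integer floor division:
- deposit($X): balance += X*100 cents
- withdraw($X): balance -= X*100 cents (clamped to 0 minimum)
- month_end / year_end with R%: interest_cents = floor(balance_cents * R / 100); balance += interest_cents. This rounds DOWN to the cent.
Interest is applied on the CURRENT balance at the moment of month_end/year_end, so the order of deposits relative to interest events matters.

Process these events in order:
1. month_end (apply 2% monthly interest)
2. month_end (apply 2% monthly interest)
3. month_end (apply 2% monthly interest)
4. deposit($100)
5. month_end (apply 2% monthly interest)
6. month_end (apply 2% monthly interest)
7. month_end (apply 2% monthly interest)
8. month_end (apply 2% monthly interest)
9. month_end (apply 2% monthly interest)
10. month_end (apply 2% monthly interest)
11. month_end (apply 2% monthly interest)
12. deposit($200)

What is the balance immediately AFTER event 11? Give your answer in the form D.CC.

Answer: 114.85

Derivation:
After 1 (month_end (apply 2% monthly interest)): balance=$0.00 total_interest=$0.00
After 2 (month_end (apply 2% monthly interest)): balance=$0.00 total_interest=$0.00
After 3 (month_end (apply 2% monthly interest)): balance=$0.00 total_interest=$0.00
After 4 (deposit($100)): balance=$100.00 total_interest=$0.00
After 5 (month_end (apply 2% monthly interest)): balance=$102.00 total_interest=$2.00
After 6 (month_end (apply 2% monthly interest)): balance=$104.04 total_interest=$4.04
After 7 (month_end (apply 2% monthly interest)): balance=$106.12 total_interest=$6.12
After 8 (month_end (apply 2% monthly interest)): balance=$108.24 total_interest=$8.24
After 9 (month_end (apply 2% monthly interest)): balance=$110.40 total_interest=$10.40
After 10 (month_end (apply 2% monthly interest)): balance=$112.60 total_interest=$12.60
After 11 (month_end (apply 2% monthly interest)): balance=$114.85 total_interest=$14.85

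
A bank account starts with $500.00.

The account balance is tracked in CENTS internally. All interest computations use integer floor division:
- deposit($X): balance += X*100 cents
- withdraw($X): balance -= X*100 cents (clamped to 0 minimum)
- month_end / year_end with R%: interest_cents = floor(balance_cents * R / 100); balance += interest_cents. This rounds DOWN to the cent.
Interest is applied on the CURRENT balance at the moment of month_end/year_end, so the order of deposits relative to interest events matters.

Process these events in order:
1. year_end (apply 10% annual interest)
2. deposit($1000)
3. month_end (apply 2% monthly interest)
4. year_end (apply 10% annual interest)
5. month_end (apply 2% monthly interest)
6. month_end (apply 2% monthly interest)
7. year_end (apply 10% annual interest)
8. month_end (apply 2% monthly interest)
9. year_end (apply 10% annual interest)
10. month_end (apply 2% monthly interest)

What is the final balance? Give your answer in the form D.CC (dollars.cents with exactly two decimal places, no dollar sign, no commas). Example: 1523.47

Answer: 2277.74

Derivation:
After 1 (year_end (apply 10% annual interest)): balance=$550.00 total_interest=$50.00
After 2 (deposit($1000)): balance=$1550.00 total_interest=$50.00
After 3 (month_end (apply 2% monthly interest)): balance=$1581.00 total_interest=$81.00
After 4 (year_end (apply 10% annual interest)): balance=$1739.10 total_interest=$239.10
After 5 (month_end (apply 2% monthly interest)): balance=$1773.88 total_interest=$273.88
After 6 (month_end (apply 2% monthly interest)): balance=$1809.35 total_interest=$309.35
After 7 (year_end (apply 10% annual interest)): balance=$1990.28 total_interest=$490.28
After 8 (month_end (apply 2% monthly interest)): balance=$2030.08 total_interest=$530.08
After 9 (year_end (apply 10% annual interest)): balance=$2233.08 total_interest=$733.08
After 10 (month_end (apply 2% monthly interest)): balance=$2277.74 total_interest=$777.74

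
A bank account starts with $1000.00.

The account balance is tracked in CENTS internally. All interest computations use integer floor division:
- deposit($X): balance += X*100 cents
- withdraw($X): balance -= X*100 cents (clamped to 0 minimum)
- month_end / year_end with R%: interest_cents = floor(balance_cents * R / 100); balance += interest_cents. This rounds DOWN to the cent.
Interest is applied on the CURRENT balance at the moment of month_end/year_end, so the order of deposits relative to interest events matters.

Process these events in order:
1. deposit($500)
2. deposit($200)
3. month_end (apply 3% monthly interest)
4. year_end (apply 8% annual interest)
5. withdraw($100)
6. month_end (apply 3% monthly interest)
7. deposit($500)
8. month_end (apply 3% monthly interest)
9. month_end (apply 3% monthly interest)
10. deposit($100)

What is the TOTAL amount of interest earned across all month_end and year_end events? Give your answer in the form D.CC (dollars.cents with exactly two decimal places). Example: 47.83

Answer: 387.60

Derivation:
After 1 (deposit($500)): balance=$1500.00 total_interest=$0.00
After 2 (deposit($200)): balance=$1700.00 total_interest=$0.00
After 3 (month_end (apply 3% monthly interest)): balance=$1751.00 total_interest=$51.00
After 4 (year_end (apply 8% annual interest)): balance=$1891.08 total_interest=$191.08
After 5 (withdraw($100)): balance=$1791.08 total_interest=$191.08
After 6 (month_end (apply 3% monthly interest)): balance=$1844.81 total_interest=$244.81
After 7 (deposit($500)): balance=$2344.81 total_interest=$244.81
After 8 (month_end (apply 3% monthly interest)): balance=$2415.15 total_interest=$315.15
After 9 (month_end (apply 3% monthly interest)): balance=$2487.60 total_interest=$387.60
After 10 (deposit($100)): balance=$2587.60 total_interest=$387.60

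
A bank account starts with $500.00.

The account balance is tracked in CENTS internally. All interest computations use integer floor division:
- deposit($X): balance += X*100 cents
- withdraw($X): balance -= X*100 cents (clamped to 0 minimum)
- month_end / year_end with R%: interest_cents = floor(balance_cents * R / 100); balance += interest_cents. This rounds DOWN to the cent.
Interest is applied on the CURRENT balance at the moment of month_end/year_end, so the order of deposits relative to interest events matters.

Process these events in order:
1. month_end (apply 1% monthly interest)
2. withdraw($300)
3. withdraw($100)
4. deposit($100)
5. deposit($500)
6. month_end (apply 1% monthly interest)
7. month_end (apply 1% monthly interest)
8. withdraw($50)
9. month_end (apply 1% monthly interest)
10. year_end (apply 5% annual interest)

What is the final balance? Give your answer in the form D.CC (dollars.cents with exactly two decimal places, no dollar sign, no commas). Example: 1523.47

Answer: 709.65

Derivation:
After 1 (month_end (apply 1% monthly interest)): balance=$505.00 total_interest=$5.00
After 2 (withdraw($300)): balance=$205.00 total_interest=$5.00
After 3 (withdraw($100)): balance=$105.00 total_interest=$5.00
After 4 (deposit($100)): balance=$205.00 total_interest=$5.00
After 5 (deposit($500)): balance=$705.00 total_interest=$5.00
After 6 (month_end (apply 1% monthly interest)): balance=$712.05 total_interest=$12.05
After 7 (month_end (apply 1% monthly interest)): balance=$719.17 total_interest=$19.17
After 8 (withdraw($50)): balance=$669.17 total_interest=$19.17
After 9 (month_end (apply 1% monthly interest)): balance=$675.86 total_interest=$25.86
After 10 (year_end (apply 5% annual interest)): balance=$709.65 total_interest=$59.65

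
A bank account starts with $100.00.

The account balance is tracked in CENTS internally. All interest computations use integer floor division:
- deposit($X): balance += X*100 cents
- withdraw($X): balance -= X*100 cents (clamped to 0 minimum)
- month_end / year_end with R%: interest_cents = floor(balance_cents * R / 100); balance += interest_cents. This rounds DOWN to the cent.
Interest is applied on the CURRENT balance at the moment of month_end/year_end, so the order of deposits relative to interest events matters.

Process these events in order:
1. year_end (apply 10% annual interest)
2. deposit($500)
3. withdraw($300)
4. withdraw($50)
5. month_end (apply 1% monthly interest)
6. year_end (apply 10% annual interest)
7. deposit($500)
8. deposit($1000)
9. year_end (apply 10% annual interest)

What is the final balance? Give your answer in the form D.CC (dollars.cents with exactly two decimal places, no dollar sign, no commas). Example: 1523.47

After 1 (year_end (apply 10% annual interest)): balance=$110.00 total_interest=$10.00
After 2 (deposit($500)): balance=$610.00 total_interest=$10.00
After 3 (withdraw($300)): balance=$310.00 total_interest=$10.00
After 4 (withdraw($50)): balance=$260.00 total_interest=$10.00
After 5 (month_end (apply 1% monthly interest)): balance=$262.60 total_interest=$12.60
After 6 (year_end (apply 10% annual interest)): balance=$288.86 total_interest=$38.86
After 7 (deposit($500)): balance=$788.86 total_interest=$38.86
After 8 (deposit($1000)): balance=$1788.86 total_interest=$38.86
After 9 (year_end (apply 10% annual interest)): balance=$1967.74 total_interest=$217.74

Answer: 1967.74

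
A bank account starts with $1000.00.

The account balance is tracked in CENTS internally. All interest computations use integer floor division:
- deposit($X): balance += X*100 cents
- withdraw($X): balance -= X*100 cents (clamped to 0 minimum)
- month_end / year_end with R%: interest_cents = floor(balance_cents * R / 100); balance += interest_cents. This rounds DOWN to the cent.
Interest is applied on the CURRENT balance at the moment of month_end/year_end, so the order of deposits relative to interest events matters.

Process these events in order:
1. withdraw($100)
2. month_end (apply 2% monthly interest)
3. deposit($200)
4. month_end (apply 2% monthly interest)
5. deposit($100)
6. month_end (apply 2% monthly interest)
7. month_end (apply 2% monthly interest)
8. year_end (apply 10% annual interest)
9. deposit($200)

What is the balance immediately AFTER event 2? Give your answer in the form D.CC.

Answer: 918.00

Derivation:
After 1 (withdraw($100)): balance=$900.00 total_interest=$0.00
After 2 (month_end (apply 2% monthly interest)): balance=$918.00 total_interest=$18.00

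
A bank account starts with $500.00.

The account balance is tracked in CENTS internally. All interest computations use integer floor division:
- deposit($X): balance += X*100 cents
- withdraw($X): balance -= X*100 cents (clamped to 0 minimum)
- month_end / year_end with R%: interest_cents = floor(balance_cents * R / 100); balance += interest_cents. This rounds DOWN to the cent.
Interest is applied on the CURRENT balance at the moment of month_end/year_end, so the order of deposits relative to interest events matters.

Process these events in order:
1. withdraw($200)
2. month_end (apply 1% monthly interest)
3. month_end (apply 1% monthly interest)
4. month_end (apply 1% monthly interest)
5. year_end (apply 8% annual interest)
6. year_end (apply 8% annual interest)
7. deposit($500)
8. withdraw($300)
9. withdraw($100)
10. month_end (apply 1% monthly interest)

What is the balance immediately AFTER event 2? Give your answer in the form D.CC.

After 1 (withdraw($200)): balance=$300.00 total_interest=$0.00
After 2 (month_end (apply 1% monthly interest)): balance=$303.00 total_interest=$3.00

Answer: 303.00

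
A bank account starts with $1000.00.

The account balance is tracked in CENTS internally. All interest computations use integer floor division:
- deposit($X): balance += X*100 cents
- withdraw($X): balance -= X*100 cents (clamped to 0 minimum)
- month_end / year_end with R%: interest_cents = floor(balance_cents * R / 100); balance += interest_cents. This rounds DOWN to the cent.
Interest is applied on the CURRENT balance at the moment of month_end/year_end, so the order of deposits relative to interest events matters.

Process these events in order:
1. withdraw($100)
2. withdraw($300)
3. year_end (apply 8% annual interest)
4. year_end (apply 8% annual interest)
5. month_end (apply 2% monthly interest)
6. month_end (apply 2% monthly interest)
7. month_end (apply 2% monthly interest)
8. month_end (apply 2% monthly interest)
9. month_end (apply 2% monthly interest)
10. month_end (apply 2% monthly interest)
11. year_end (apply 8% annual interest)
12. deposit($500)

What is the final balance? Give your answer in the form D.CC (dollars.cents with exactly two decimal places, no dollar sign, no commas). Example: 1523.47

After 1 (withdraw($100)): balance=$900.00 total_interest=$0.00
After 2 (withdraw($300)): balance=$600.00 total_interest=$0.00
After 3 (year_end (apply 8% annual interest)): balance=$648.00 total_interest=$48.00
After 4 (year_end (apply 8% annual interest)): balance=$699.84 total_interest=$99.84
After 5 (month_end (apply 2% monthly interest)): balance=$713.83 total_interest=$113.83
After 6 (month_end (apply 2% monthly interest)): balance=$728.10 total_interest=$128.10
After 7 (month_end (apply 2% monthly interest)): balance=$742.66 total_interest=$142.66
After 8 (month_end (apply 2% monthly interest)): balance=$757.51 total_interest=$157.51
After 9 (month_end (apply 2% monthly interest)): balance=$772.66 total_interest=$172.66
After 10 (month_end (apply 2% monthly interest)): balance=$788.11 total_interest=$188.11
After 11 (year_end (apply 8% annual interest)): balance=$851.15 total_interest=$251.15
After 12 (deposit($500)): balance=$1351.15 total_interest=$251.15

Answer: 1351.15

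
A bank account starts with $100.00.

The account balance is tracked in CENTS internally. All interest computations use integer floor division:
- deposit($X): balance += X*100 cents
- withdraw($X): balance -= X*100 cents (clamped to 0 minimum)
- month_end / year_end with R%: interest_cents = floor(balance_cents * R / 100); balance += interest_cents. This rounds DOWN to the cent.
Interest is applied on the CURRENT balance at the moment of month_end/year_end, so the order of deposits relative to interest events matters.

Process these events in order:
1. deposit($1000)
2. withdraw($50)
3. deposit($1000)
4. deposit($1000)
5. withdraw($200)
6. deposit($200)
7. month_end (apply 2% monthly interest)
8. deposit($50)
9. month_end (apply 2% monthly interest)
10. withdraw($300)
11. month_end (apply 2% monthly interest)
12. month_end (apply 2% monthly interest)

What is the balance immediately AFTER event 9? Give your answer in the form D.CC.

Answer: 3224.22

Derivation:
After 1 (deposit($1000)): balance=$1100.00 total_interest=$0.00
After 2 (withdraw($50)): balance=$1050.00 total_interest=$0.00
After 3 (deposit($1000)): balance=$2050.00 total_interest=$0.00
After 4 (deposit($1000)): balance=$3050.00 total_interest=$0.00
After 5 (withdraw($200)): balance=$2850.00 total_interest=$0.00
After 6 (deposit($200)): balance=$3050.00 total_interest=$0.00
After 7 (month_end (apply 2% monthly interest)): balance=$3111.00 total_interest=$61.00
After 8 (deposit($50)): balance=$3161.00 total_interest=$61.00
After 9 (month_end (apply 2% monthly interest)): balance=$3224.22 total_interest=$124.22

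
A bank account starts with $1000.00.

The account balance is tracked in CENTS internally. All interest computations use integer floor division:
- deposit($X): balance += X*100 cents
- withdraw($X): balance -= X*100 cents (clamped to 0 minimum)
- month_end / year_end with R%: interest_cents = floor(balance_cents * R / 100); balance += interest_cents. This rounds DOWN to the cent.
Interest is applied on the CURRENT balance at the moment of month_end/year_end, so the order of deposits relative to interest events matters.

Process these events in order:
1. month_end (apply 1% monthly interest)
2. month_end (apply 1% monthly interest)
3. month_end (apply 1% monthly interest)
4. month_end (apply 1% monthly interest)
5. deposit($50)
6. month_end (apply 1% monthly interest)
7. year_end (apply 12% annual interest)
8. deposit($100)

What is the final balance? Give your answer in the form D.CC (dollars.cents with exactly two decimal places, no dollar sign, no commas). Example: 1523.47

After 1 (month_end (apply 1% monthly interest)): balance=$1010.00 total_interest=$10.00
After 2 (month_end (apply 1% monthly interest)): balance=$1020.10 total_interest=$20.10
After 3 (month_end (apply 1% monthly interest)): balance=$1030.30 total_interest=$30.30
After 4 (month_end (apply 1% monthly interest)): balance=$1040.60 total_interest=$40.60
After 5 (deposit($50)): balance=$1090.60 total_interest=$40.60
After 6 (month_end (apply 1% monthly interest)): balance=$1101.50 total_interest=$51.50
After 7 (year_end (apply 12% annual interest)): balance=$1233.68 total_interest=$183.68
After 8 (deposit($100)): balance=$1333.68 total_interest=$183.68

Answer: 1333.68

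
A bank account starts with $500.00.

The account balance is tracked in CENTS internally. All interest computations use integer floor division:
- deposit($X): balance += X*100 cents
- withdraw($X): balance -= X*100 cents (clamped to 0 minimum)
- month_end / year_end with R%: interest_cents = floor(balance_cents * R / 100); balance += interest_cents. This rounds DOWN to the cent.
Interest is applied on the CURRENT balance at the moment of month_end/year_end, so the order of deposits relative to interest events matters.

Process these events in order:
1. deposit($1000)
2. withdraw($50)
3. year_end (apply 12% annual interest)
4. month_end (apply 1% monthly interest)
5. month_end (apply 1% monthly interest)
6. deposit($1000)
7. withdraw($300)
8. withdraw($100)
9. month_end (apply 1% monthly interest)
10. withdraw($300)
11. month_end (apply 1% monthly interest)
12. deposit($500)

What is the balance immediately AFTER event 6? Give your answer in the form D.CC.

Answer: 2656.64

Derivation:
After 1 (deposit($1000)): balance=$1500.00 total_interest=$0.00
After 2 (withdraw($50)): balance=$1450.00 total_interest=$0.00
After 3 (year_end (apply 12% annual interest)): balance=$1624.00 total_interest=$174.00
After 4 (month_end (apply 1% monthly interest)): balance=$1640.24 total_interest=$190.24
After 5 (month_end (apply 1% monthly interest)): balance=$1656.64 total_interest=$206.64
After 6 (deposit($1000)): balance=$2656.64 total_interest=$206.64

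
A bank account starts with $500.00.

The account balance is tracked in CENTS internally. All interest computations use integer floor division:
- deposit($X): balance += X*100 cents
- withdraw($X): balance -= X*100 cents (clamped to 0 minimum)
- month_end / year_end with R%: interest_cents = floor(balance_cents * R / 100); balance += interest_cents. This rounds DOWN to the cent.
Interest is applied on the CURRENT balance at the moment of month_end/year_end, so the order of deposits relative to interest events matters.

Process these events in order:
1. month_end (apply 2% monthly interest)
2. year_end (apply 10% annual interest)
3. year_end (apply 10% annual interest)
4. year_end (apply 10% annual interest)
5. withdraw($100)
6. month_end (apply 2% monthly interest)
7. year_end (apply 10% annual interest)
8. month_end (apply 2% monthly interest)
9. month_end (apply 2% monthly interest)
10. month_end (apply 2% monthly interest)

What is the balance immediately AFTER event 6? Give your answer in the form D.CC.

Answer: 590.38

Derivation:
After 1 (month_end (apply 2% monthly interest)): balance=$510.00 total_interest=$10.00
After 2 (year_end (apply 10% annual interest)): balance=$561.00 total_interest=$61.00
After 3 (year_end (apply 10% annual interest)): balance=$617.10 total_interest=$117.10
After 4 (year_end (apply 10% annual interest)): balance=$678.81 total_interest=$178.81
After 5 (withdraw($100)): balance=$578.81 total_interest=$178.81
After 6 (month_end (apply 2% monthly interest)): balance=$590.38 total_interest=$190.38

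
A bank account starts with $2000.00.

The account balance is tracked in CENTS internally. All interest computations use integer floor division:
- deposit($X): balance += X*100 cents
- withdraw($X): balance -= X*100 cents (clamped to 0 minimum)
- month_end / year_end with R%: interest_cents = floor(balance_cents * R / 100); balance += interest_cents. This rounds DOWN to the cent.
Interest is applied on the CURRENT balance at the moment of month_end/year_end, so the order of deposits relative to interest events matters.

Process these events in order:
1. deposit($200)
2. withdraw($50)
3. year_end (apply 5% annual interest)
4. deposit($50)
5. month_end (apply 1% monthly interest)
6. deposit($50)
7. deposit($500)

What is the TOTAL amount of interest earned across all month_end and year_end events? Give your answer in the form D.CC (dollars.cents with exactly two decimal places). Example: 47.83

After 1 (deposit($200)): balance=$2200.00 total_interest=$0.00
After 2 (withdraw($50)): balance=$2150.00 total_interest=$0.00
After 3 (year_end (apply 5% annual interest)): balance=$2257.50 total_interest=$107.50
After 4 (deposit($50)): balance=$2307.50 total_interest=$107.50
After 5 (month_end (apply 1% monthly interest)): balance=$2330.57 total_interest=$130.57
After 6 (deposit($50)): balance=$2380.57 total_interest=$130.57
After 7 (deposit($500)): balance=$2880.57 total_interest=$130.57

Answer: 130.57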